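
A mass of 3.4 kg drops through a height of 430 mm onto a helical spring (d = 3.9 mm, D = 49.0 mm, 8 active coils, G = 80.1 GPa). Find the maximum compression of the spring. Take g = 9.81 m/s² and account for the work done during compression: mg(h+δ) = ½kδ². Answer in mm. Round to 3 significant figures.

122 mm

k = Gd⁴/(8D³N_a) = (80.1×10³)(3.9⁴)/(8·49.0³·8) = 2.4611 N/mm
W = mg = 3.4 × 9.81 = 33.354 N
½kδ² − Wδ − Wh = 0 → δ = (W + √(W² + 2kWh))/k
δ = (33.354 + √(1112.5 + 70594.2))/2.4611 = (33.354 + 267.78)/2.4611 = 122.36 mm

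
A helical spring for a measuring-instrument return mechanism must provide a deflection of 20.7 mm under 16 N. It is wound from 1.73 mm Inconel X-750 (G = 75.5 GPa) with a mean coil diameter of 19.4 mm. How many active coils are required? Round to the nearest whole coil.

15

Required rate k = F/δ = 16/20.7 = 0.77295 N/mm
N_a = Gd⁴/(8D³k) = (75.5×10³ × 1.73⁴)/(8 × 19.4³ × 0.77295)
    = 676288 / 45148.7 = 14.98 → 15 coils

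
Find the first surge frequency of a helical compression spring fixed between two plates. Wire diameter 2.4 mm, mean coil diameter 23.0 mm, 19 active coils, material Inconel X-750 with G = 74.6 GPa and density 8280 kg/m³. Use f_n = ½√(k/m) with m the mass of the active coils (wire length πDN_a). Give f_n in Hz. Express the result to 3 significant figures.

k = Gd⁴/(8D³N_a) = (74.6×10³)(2.4⁴)/(8·23.0³·19) = 1.3383 N/mm = 1338.3 N/m
Wire length L = πDN_a = π·23.0·19 = 1372.9 mm
m = ρ·(πd²/4)·L = 8280 × 4.5239×10⁻⁶ m² × 1.3729 m = 0.051425 kg
f_n = ½√(k/m) = 0.5·√(1338.3/0.051425) = 0.5·√(26025) = 80.661 Hz

80.7 Hz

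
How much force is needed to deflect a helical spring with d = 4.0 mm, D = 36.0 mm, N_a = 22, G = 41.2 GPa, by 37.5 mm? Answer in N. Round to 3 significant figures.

k = Gd⁴/(8D³N_a) = (41.2×10³)(4.0⁴)/(8·36.0³·22) = 1.2844 N/mm
F = k·δ = 1.2844 × 37.5 = 48.167 N

48.2 N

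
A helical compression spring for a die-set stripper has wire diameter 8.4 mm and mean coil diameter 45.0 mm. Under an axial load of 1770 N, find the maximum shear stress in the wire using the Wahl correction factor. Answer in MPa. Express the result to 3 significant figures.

440 MPa

Spring index C = D/d = 45.0/8.4 = 5.3571
K_W = (4C−1)/(4C−4) + 0.615/C = 20.429/17.429 + 0.1148 = 1.2869
τ₀ = 8FD/(πd³) = 8·1770·45.0/(π·8.4³) = 637200/1862 = 342.21 MPa
τ_max = K·τ₀ = 1.2869 × 342.21 = 440.4 MPa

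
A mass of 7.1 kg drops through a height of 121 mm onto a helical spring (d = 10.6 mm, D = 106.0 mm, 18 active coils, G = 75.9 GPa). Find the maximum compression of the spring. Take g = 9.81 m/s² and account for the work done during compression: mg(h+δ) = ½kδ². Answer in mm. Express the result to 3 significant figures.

68.8 mm

k = Gd⁴/(8D³N_a) = (75.9×10³)(10.6⁴)/(8·106.0³·18) = 5.5871 N/mm
W = mg = 7.1 × 9.81 = 69.651 N
½kδ² − Wδ − Wh = 0 → δ = (W + √(W² + 2kWh))/k
δ = (69.651 + √(4851.3 + 94173.3))/5.5871 = (69.651 + 314.68)/5.5871 = 68.79 mm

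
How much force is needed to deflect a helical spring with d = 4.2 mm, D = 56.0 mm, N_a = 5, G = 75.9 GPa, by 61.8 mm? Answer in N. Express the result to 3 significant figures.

208 N

k = Gd⁴/(8D³N_a) = (75.9×10³)(4.2⁴)/(8·56.0³·5) = 3.3621 N/mm
F = k·δ = 3.3621 × 61.8 = 207.78 N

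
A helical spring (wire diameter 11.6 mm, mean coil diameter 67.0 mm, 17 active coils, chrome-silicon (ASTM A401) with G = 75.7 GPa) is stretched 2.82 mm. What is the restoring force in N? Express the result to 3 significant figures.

k = Gd⁴/(8D³N_a) = (75.7×10³)(11.6⁴)/(8·67.0³·17) = 33.509 N/mm
F = k·δ = 33.509 × 2.82 = 94.496 N

94.5 N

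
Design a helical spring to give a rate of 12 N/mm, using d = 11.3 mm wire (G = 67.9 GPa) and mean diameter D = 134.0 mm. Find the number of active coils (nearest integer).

5

N_a = Gd⁴/(8D³k) = (67.9×10³ × 11.3⁴)/(8 × 134.0³ × 12)
    = 1.10709e+09 / 2.30986e+08 = 4.793 → 5 coils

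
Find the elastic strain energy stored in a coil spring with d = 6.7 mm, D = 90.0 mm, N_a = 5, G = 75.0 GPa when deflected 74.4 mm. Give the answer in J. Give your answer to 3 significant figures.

14.3 J

k = Gd⁴/(8D³N_a) = (75.0×10³)(6.7⁴)/(8·90.0³·5) = 5.1829 N/mm
U = ½kδ² = 0.5 × 5.1829 × 74.4² = 14345 N·mm = 14.345 J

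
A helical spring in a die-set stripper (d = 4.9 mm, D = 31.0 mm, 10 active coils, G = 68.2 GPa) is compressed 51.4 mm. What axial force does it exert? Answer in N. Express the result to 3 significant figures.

848 N

k = Gd⁴/(8D³N_a) = (68.2×10³)(4.9⁴)/(8·31.0³·10) = 16.497 N/mm
F = k·δ = 16.497 × 51.4 = 847.92 N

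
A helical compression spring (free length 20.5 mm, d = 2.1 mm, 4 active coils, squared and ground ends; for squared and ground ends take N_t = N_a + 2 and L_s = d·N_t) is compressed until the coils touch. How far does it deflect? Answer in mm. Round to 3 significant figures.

7.90 mm

N_t = 6; L_s = 2.1·6 = 12.6 mm
δ_solid = L₀ − L_s = 20.5 − 12.6 = 7.9 mm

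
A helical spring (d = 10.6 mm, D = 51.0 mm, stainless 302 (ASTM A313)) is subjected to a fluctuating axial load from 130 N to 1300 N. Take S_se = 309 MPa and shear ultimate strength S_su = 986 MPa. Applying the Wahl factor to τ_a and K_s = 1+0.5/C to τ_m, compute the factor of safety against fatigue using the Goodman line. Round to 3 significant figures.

C = D/d = 51.0/10.6 = 4.8113; K_W = (4C−1)/(4C−4)+0.615/C = 1.3246; K_s = 1+0.5/C = 1.1039
F_a = (F_max−F_min)/2 = 585 N; F_m = (F_max+F_min)/2 = 715 N
τ_a = K_W·8F_aD/(πd³) = 1.3246 × 63.789 = 84.496 MPa
τ_m = K_s·8F_mD/(πd³) = 1.1039 × 77.965 = 86.067 MPa
Goodman: 1/n_f = τ_a/S_se + τ_m/S_su = 84.496/309 + 86.067/986 = 0.27345 + 0.08729 = 0.36074
n_f = 1/0.36074 = 2.772

2.77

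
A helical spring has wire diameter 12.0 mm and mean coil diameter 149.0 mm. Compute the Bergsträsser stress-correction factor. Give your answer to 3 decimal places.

1.107

C = D/d = 149.0/12.0 = 12.4167
K_B = (4C+2)/(4C−3) = 51.667/46.667 = 1.1071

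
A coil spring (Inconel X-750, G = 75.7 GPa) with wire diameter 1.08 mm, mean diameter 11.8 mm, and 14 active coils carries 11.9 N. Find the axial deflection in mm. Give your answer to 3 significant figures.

21.3 mm

k = Gd⁴/(8D³N_a) = (75.7×10³)(1.08⁴)/(8·11.8³·14) = 0.55966 N/mm
δ = F/k = 11.9 / 0.55966 = 21.263 mm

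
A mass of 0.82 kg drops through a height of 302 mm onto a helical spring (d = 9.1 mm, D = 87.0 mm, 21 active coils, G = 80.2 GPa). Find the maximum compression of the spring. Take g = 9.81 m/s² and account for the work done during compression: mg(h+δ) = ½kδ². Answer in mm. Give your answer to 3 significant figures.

32.9 mm

k = Gd⁴/(8D³N_a) = (80.2×10³)(9.1⁴)/(8·87.0³·21) = 4.9713 N/mm
W = mg = 0.82 × 9.81 = 8.0442 N
½kδ² − Wδ − Wh = 0 → δ = (W + √(W² + 2kWh))/k
δ = (8.0442 + √(64.709 + 24154.2))/4.9713 = (8.0442 + 155.62)/4.9713 = 32.922 mm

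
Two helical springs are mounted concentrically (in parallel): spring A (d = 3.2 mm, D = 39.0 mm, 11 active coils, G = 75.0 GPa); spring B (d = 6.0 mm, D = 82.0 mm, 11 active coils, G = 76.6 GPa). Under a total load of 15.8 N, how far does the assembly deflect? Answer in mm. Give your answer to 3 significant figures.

k_A = Gd⁴/(8D³N_a) = (75.0×10³)(3.2⁴)/(8·39.0³·11) = 1.5066 N/mm
k_B = Gd⁴/(8D³N_a) = (76.6×10³)(6.0⁴)/(8·82.0³·11) = 2.046 N/mm
Parallel: k_eq = 1.5066 + 2.046 = 3.5526 N/mm
δ = F/k_eq = 15.8/3.5526 = 4.4475 mm

4.45 mm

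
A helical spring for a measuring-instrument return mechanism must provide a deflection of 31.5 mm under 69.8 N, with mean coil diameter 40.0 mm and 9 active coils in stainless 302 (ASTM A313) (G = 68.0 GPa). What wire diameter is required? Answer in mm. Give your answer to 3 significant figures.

3.50 mm

Required rate k = F/δ = 69.8/31.5 = 2.2159 N/mm
d = (8D³N_a·k / G)^(1/4) = (8·40.0³·9·2.2159 / (68.0×10³))^0.25
  = (150.16)^0.25 = 3.5006 mm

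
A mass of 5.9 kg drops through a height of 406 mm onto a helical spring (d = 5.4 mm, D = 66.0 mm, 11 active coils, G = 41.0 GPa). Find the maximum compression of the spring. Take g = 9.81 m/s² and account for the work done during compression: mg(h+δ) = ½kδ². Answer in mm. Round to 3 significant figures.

231 mm

k = Gd⁴/(8D³N_a) = (41.0×10³)(5.4⁴)/(8·66.0³·11) = 1.378 N/mm
W = mg = 5.9 × 9.81 = 57.879 N
½kδ² − Wδ − Wh = 0 → δ = (W + √(W² + 2kWh))/k
δ = (57.879 + √(3350 + 64762.2))/1.378 = (57.879 + 260.98)/1.378 = 231.4 mm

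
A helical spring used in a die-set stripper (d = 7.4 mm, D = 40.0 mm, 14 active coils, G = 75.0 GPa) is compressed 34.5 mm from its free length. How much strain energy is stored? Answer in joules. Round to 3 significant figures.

18.7 J

k = Gd⁴/(8D³N_a) = (75.0×10³)(7.4⁴)/(8·40.0³·14) = 31.375 N/mm
U = ½kδ² = 0.5 × 31.375 × 34.5² = 18672 N·mm = 18.672 J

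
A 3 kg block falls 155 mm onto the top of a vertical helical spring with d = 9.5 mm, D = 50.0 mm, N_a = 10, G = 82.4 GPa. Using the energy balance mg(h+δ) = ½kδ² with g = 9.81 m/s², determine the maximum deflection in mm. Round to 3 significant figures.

12.1 mm

k = Gd⁴/(8D³N_a) = (82.4×10³)(9.5⁴)/(8·50.0³·10) = 67.115 N/mm
W = mg = 3 × 9.81 = 29.43 N
½kδ² − Wδ − Wh = 0 → δ = (W + √(W² + 2kWh))/k
δ = (29.43 + √(866.12 + 612313))/67.115 = (29.43 + 783.06)/67.115 = 12.106 mm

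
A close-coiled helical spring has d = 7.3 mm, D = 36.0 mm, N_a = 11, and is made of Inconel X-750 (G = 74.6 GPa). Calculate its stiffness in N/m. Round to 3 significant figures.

51600 N/m

k = Gd⁴/(8D³N_a) = (74.6×10³ × 7.3⁴) / (8 × 36.0³ × 11)
  = 2.11851e+08 / 4.10573e+06 = 51.599 N/mm = 51599 N/m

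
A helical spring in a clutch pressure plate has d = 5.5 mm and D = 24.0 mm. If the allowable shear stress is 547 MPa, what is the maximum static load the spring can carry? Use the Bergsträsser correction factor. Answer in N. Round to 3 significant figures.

C = D/d = 24.0/5.5 = 4.3636
K_B = (4C+2)/(4C−3) = 19.455/14.455 = 1.3459
τ_max = K·8FD/(πd³) → F_max = τ_allow·πd³/(8DK)
F_max = 547·π·5.5³/(8·24.0·1.3459) = 2.8591e+05/258.42 = 1106.4 N

1110 N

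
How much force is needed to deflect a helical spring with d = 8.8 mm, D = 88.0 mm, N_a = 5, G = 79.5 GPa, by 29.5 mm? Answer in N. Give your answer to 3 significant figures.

k = Gd⁴/(8D³N_a) = (79.5×10³)(8.8⁴)/(8·88.0³·5) = 17.49 N/mm
F = k·δ = 17.49 × 29.5 = 515.96 N

516 N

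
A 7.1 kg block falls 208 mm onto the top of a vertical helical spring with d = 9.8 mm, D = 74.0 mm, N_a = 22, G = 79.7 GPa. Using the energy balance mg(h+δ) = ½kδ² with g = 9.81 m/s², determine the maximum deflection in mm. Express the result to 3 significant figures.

60.2 mm

k = Gd⁴/(8D³N_a) = (79.7×10³)(9.8⁴)/(8·74.0³·22) = 10.308 N/mm
W = mg = 7.1 × 9.81 = 69.651 N
½kδ² − Wδ − Wh = 0 → δ = (W + √(W² + 2kWh))/k
δ = (69.651 + √(4851.3 + 298659))/10.308 = (69.651 + 550.92)/10.308 = 60.205 mm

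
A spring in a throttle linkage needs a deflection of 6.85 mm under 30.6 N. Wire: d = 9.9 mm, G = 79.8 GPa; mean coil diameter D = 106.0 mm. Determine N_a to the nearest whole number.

18

Required rate k = F/δ = 30.6/6.85 = 4.4672 N/mm
N_a = Gd⁴/(8D³k) = (79.8×10³ × 9.9⁴)/(8 × 106.0³ × 4.4672)
    = 7.66556e+08 / 4.25636e+07 = 18.01 → 18 coils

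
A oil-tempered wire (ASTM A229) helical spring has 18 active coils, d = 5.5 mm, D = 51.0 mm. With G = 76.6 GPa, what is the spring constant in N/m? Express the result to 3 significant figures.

k = Gd⁴/(8D³N_a) = (76.6×10³ × 5.5⁴) / (8 × 51.0³ × 18)
  = 7.00938e+07 / 1.91017e+07 = 3.6695 N/mm = 3669.5 N/m

3670 N/m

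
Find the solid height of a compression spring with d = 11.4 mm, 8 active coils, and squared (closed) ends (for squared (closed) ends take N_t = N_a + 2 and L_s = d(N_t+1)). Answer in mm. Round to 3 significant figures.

squared (closed) ends: N_t = N_a + 2 = 8 + 2 = 10
L_s = d·(N_t+1) = 11.4 × 11 = 125.4 mm

125 mm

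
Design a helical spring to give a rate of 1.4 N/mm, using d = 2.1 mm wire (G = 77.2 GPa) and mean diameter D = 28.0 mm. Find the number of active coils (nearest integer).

N_a = Gd⁴/(8D³k) = (77.2×10³ × 2.1⁴)/(8 × 28.0³ × 1.4)
    = 1.50139e+06 / 245862 = 6.107 → 6 coils

6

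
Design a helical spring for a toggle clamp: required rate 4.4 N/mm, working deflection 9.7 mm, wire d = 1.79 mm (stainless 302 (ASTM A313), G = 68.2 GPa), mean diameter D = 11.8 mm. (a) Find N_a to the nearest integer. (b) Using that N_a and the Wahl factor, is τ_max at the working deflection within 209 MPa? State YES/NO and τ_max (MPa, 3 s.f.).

(a) 12 coils; (b) NO, τ_max = 277 MPa

N_a = Gd⁴/(8D³k) = (68.2×10³)(1.79⁴)/(8·11.8³·4.4) = 12.11 → N_a = 12
Actual rate k = Gd⁴/(8D³·12) = 4.4389 N/mm
Working load F = kδ = 4.4389·9.7 = 43.058 N
C = 11.8/1.79 = 6.5922; K_W = (4C−1)/(4C−4)+0.615/C = 1.2274
τ_max = K_W·8FD/(πd³) = 1.2274·225.59 = 276.89 MPa
τ_max > 209 MPa → exceeds allowable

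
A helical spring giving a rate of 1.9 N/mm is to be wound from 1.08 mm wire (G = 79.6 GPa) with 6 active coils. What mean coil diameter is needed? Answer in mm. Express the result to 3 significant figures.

10.6 mm

D = (Gd⁴/(8N_a·k))^(1/3) = (79.6×10³·1.08⁴/(8·6·1.9))^(1/3)
  = (1187.44)^(1/3) = 10.5894 mm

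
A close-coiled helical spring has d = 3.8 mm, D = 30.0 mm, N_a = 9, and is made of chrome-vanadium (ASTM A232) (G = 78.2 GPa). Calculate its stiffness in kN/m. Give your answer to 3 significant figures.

8.39 kN/m

k = Gd⁴/(8D³N_a) = (78.2×10³ × 3.8⁴) / (8 × 30.0³ × 9)
  = 1.63058e+07 / 1.944e+06 = 8.3877 N/mm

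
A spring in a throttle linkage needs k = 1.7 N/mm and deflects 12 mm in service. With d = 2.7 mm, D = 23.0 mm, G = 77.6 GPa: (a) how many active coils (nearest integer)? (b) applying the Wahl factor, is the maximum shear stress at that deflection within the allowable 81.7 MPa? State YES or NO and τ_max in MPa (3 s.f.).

N_a = Gd⁴/(8D³k) = (77.6×10³)(2.7⁴)/(8·23.0³·1.7) = 24.92 → N_a = 25
Actual rate k = Gd⁴/(8D³·25) = 1.6947 N/mm
Working load F = kδ = 1.6947·12 = 20.337 N
C = 23.0/2.7 = 8.5185; K_W = (4C−1)/(4C−4)+0.615/C = 1.1719
τ_max = K_W·8FD/(πd³) = 1.1719·60.515 = 70.92 MPa
τ_max ≤ 81.7 MPa → acceptable

(a) 25 coils; (b) YES, τ_max = 70.9 MPa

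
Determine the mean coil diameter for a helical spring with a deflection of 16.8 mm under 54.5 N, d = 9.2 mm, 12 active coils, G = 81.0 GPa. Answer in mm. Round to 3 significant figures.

Required rate k = F/δ = 54.5/16.8 = 3.244 N/mm
D = (Gd⁴/(8N_a·k))^(1/3) = (81.0×10³·9.2⁴/(8·12·3.244))^(1/3)
  = (1.86328e+06)^(1/3) = 123.0531 mm

123 mm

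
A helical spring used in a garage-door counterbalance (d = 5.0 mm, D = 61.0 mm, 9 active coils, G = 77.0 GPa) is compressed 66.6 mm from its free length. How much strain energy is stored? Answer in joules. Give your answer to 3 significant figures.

k = Gd⁴/(8D³N_a) = (77.0×10³)(5.0⁴)/(8·61.0³·9) = 2.9448 N/mm
U = ½kδ² = 0.5 × 2.9448 × 66.6² = 6530.8 N·mm = 6.5308 J

6.53 J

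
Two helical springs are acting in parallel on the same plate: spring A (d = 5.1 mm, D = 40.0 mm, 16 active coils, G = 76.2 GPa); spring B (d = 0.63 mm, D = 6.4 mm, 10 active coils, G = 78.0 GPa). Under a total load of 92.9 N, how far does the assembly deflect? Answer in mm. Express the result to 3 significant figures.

k_A = Gd⁴/(8D³N_a) = (76.2×10³)(5.1⁴)/(8·40.0³·16) = 6.2928 N/mm
k_B = Gd⁴/(8D³N_a) = (78.0×10³)(0.63⁴)/(8·6.4³·10) = 0.5859 N/mm
Parallel: k_eq = 6.2928 + 0.5859 = 6.8787 N/mm
δ = F/k_eq = 92.9/6.8787 = 13.505 mm

13.5 mm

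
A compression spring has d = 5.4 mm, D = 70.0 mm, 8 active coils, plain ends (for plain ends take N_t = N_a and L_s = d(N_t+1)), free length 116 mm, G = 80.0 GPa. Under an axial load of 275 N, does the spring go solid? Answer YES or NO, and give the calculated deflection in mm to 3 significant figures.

k = Gd⁴/(8D³N_a) = (80.0×10³)(5.4⁴)/(8·70.0³·8) = 3.0988 N/mm
N_t = 8; L_s = 5.4·9 = 48.6 mm; δ_solid = L₀ − L_s = 116 − 48.6 = 67.4 mm
δ = F/k = 275/3.0988 = 88.745 mm
δ ≥ δ_solid → spring goes solid

YES, δ = 88.7 mm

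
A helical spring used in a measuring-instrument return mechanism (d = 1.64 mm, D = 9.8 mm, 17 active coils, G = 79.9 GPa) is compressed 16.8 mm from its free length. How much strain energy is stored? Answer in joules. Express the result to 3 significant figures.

k = Gd⁴/(8D³N_a) = (79.9×10³)(1.64⁴)/(8·9.8³·17) = 4.5155 N/mm
U = ½kδ² = 0.5 × 4.5155 × 16.8² = 637.23 N·mm = 0.63723 J

0.637 J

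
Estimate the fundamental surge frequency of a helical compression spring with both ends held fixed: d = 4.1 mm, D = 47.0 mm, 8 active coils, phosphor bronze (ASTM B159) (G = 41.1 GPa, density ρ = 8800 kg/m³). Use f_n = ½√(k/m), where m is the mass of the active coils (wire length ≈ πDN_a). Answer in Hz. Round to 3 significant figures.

k = Gd⁴/(8D³N_a) = (41.1×10³)(4.1⁴)/(8·47.0³·8) = 1.7478 N/mm = 1747.8 N/m
Wire length L = πDN_a = π·47.0·8 = 1181.2 mm
m = ρ·(πd²/4)·L = 8800 × 13.203×10⁻⁶ m² × 1.1812 m = 0.13724 kg
f_n = ½√(k/m) = 0.5·√(1747.8/0.13724) = 0.5·√(12736) = 56.426 Hz

56.4 Hz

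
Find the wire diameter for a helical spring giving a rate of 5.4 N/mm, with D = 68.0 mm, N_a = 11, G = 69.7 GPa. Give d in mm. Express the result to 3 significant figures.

d = (8D³N_a·k / G)^(1/4) = (8·68.0³·11·5.4 / (69.7×10³))^0.25
  = (2143.7)^0.25 = 6.8044 mm

6.80 mm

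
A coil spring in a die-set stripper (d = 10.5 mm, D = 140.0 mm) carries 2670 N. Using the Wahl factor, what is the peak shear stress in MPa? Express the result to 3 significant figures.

910 MPa

Spring index C = D/d = 140.0/10.5 = 13.3333
K_W = (4C−1)/(4C−4) + 0.615/C = 52.333/49.333 + 0.0461 = 1.1069
τ₀ = 8FD/(πd³) = 8·2670·140.0/(π·10.5³) = 2.9904e+06/3636.8 = 822.26 MPa
τ_max = K·τ₀ = 1.1069 × 822.26 = 910.19 MPa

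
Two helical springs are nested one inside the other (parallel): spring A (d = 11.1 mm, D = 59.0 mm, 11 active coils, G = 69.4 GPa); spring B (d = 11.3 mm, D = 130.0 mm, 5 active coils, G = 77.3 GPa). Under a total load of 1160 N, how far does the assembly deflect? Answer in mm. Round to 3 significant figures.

16.0 mm

k_A = Gd⁴/(8D³N_a) = (69.4×10³)(11.1⁴)/(8·59.0³·11) = 58.292 N/mm
k_B = Gd⁴/(8D³N_a) = (77.3×10³)(11.3⁴)/(8·130.0³·5) = 14.342 N/mm
Parallel: k_eq = 58.292 + 14.342 = 72.634 N/mm
δ = F/k_eq = 1160/72.634 = 15.97 mm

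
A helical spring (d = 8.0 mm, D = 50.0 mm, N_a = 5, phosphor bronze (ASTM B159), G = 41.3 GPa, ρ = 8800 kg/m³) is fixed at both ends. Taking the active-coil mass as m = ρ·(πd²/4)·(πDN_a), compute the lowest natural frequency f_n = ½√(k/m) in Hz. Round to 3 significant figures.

156 Hz

k = Gd⁴/(8D³N_a) = (41.3×10³)(8.0⁴)/(8·50.0³·5) = 33.833 N/mm = 33833 N/m
Wire length L = πDN_a = π·50.0·5 = 785.4 mm
m = ρ·(πd²/4)·L = 8800 × 50.265×10⁻⁶ m² × 0.7854 m = 0.34741 kg
f_n = ½√(k/m) = 0.5·√(33833/0.34741) = 0.5·√(97386) = 156.03 Hz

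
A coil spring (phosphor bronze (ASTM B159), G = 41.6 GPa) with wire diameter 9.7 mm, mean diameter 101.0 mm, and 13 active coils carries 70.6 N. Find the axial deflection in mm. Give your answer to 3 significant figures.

20.5 mm

k = Gd⁴/(8D³N_a) = (41.6×10³)(9.7⁴)/(8·101.0³·13) = 3.437 N/mm
δ = F/k = 70.6 / 3.437 = 20.541 mm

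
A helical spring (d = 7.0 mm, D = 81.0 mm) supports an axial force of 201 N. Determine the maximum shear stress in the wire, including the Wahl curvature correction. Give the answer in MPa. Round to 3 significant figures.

Spring index C = D/d = 81.0/7.0 = 11.5714
K_W = (4C−1)/(4C−4) + 0.615/C = 45.286/42.286 + 0.0531 = 1.1241
τ₀ = 8FD/(πd³) = 8·201·81.0/(π·7.0³) = 130248/1077.6 = 120.87 MPa
τ_max = K·τ₀ = 1.1241 × 120.87 = 135.87 MPa

136 MPa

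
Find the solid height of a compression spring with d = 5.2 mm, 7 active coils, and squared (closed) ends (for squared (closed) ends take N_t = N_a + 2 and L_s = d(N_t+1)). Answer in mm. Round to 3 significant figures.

52.0 mm

squared (closed) ends: N_t = N_a + 2 = 7 + 2 = 9
L_s = d·(N_t+1) = 5.2 × 10 = 52 mm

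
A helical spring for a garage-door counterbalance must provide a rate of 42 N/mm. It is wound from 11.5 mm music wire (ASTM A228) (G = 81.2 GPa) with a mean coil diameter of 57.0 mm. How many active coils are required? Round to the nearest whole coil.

23

N_a = Gd⁴/(8D³k) = (81.2×10³ × 11.5⁴)/(8 × 57.0³ × 42)
    = 1.42019e+09 / 6.22248e+07 = 22.82 → 23 coils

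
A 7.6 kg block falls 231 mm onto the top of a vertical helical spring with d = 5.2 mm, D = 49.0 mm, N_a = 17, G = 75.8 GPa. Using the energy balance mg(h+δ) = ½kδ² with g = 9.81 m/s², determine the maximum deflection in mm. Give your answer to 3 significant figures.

k = Gd⁴/(8D³N_a) = (75.8×10³)(5.2⁴)/(8·49.0³·17) = 3.4638 N/mm
W = mg = 7.6 × 9.81 = 74.556 N
½kδ² − Wδ − Wh = 0 → δ = (W + √(W² + 2kWh))/k
δ = (74.556 + √(5558.6 + 119311))/3.4638 = (74.556 + 353.37)/3.4638 = 123.54 mm

124 mm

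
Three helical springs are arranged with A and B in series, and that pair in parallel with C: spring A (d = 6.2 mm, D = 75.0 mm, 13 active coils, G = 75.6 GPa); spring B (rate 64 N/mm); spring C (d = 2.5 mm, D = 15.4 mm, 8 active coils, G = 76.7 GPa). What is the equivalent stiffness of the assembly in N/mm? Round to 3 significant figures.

k_A = Gd⁴/(8D³N_a) = (75.6×10³)(6.2⁴)/(8·75.0³·13) = 2.5461 N/mm
k_C = Gd⁴/(8D³N_a) = (76.7×10³)(2.5⁴)/(8·15.4³·8) = 12.818 N/mm
Springs A,B series: k_AB = 1/(1/2.5461+1/64) = 2.4487 N/mm; parallel with C: k_eq = 2.4487+12.818 = 15.266 N/mm

15.3 N/mm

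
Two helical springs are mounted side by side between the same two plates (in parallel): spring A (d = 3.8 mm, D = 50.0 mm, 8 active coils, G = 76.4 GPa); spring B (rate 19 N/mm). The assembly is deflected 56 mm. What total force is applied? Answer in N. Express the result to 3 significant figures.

k_A = Gd⁴/(8D³N_a) = (76.4×10³)(3.8⁴)/(8·50.0³·8) = 1.9913 N/mm
Parallel: k_eq = 1.9913 + 19 = 20.991 N/mm
F = k_eq·δ = 20.991·56 = 1175.5 N

1180 N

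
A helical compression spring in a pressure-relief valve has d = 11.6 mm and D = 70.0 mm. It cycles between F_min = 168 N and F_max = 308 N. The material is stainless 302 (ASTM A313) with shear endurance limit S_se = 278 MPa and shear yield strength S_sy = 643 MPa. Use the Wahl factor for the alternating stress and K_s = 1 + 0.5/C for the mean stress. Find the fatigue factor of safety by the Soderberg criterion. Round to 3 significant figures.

12.2

C = D/d = 70.0/11.6 = 6.0345; K_W = (4C−1)/(4C−4)+0.615/C = 1.2509; K_s = 1+0.5/C = 1.0829
F_a = (F_max−F_min)/2 = 70 N; F_m = (F_max+F_min)/2 = 238 N
τ_a = K_W·8F_aD/(πd³) = 1.2509 × 7.994 = 9.9995 MPa
τ_m = K_s·8F_mD/(πd³) = 1.0829 × 27.179 = 29.431 MPa
Soderberg: 1/n_f = τ_a/S_se + τ_m/S_sy = 9.9995/278 + 29.431/643 = 0.03597 + 0.04577 = 0.081742
n_f = 1/0.081742 = 12.23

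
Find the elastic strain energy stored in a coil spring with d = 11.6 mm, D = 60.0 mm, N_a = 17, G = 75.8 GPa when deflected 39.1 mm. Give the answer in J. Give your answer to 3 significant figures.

k = Gd⁴/(8D³N_a) = (75.8×10³)(11.6⁴)/(8·60.0³·17) = 46.721 N/mm
U = ½kδ² = 0.5 × 46.721 × 39.1² = 35713 N·mm = 35.713 J

35.7 J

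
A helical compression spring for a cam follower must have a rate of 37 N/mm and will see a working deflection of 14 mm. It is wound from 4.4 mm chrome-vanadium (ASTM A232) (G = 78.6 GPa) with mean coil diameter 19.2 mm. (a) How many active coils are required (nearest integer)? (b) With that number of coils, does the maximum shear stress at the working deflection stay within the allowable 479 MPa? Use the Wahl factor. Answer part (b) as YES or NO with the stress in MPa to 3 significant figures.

N_a = Gd⁴/(8D³k) = (78.6×10³)(4.4⁴)/(8·19.2³·37) = 14.06 → N_a = 14
Actual rate k = Gd⁴/(8D³·14) = 37.163 N/mm
Working load F = kδ = 37.163·14 = 520.28 N
C = 19.2/4.4 = 4.3636; K_W = (4C−1)/(4C−4)+0.615/C = 1.3639
τ_max = K_W·8FD/(πd³) = 1.3639·298.62 = 407.29 MPa
τ_max ≤ 479 MPa → acceptable

(a) 14 coils; (b) YES, τ_max = 407 MPa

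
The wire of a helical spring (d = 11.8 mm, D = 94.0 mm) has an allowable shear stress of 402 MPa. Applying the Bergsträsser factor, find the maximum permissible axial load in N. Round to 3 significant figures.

2350 N

C = D/d = 94.0/11.8 = 7.9661
K_B = (4C+2)/(4C−3) = 33.864/28.864 = 1.1732
τ_max = K·8FD/(πd³) → F_max = τ_allow·πd³/(8DK)
F_max = 402·π·11.8³/(8·94.0·1.1732) = 2.075e+06/882.26 = 2351.9 N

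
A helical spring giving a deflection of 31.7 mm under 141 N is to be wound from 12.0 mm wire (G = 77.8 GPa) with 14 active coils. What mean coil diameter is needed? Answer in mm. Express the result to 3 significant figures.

148 mm

Required rate k = F/δ = 141/31.7 = 4.4479 N/mm
D = (Gd⁴/(8N_a·k))^(1/3) = (77.8×10³·12.0⁴/(8·14·4.4479))^(1/3)
  = (3.23837e+06)^(1/3) = 147.9479 mm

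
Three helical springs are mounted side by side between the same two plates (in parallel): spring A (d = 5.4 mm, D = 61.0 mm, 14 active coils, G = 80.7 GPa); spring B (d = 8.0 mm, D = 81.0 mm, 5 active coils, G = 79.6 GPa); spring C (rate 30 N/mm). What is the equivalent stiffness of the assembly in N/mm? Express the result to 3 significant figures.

48.0 N/mm

k_A = Gd⁴/(8D³N_a) = (80.7×10³)(5.4⁴)/(8·61.0³·14) = 2.6992 N/mm
k_B = Gd⁴/(8D³N_a) = (79.6×10³)(8.0⁴)/(8·81.0³·5) = 15.338 N/mm
Parallel: k_eq = 2.6992 + 15.338 + 30 = 48.037 N/mm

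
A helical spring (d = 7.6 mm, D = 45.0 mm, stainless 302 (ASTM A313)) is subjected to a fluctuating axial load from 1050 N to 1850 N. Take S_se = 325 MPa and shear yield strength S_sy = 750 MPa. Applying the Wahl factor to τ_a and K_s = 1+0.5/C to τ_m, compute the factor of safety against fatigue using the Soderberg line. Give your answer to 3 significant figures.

C = D/d = 45.0/7.6 = 5.9211; K_W = (4C−1)/(4C−4)+0.615/C = 1.2563; K_s = 1+0.5/C = 1.0844
F_a = (F_max−F_min)/2 = 400 N; F_m = (F_max+F_min)/2 = 1450 N
τ_a = K_W·8F_aD/(πd³) = 1.2563 × 104.42 = 131.18 MPa
τ_m = K_s·8F_mD/(πd³) = 1.0844 × 378.51 = 410.48 MPa
Soderberg: 1/n_f = τ_a/S_se + τ_m/S_sy = 131.18/325 + 410.48/750 = 0.40362 + 0.54730 = 0.95092
n_f = 1/0.95092 = 1.052

1.05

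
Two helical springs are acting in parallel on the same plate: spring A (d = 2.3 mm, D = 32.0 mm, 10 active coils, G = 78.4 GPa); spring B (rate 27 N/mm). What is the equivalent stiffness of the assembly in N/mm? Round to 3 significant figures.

k_A = Gd⁴/(8D³N_a) = (78.4×10³)(2.3⁴)/(8·32.0³·10) = 0.83693 N/mm
Parallel: k_eq = 0.83693 + 27 = 27.837 N/mm

27.8 N/mm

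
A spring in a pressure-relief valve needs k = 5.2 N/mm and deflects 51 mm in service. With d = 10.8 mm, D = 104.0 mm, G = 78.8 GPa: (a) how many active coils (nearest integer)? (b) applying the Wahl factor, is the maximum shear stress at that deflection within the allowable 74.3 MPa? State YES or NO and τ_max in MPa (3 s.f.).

(a) 23 coils; (b) YES, τ_max = 63.9 MPa

N_a = Gd⁴/(8D³k) = (78.8×10³)(10.8⁴)/(8·104.0³·5.2) = 22.91 → N_a = 23
Actual rate k = Gd⁴/(8D³·23) = 5.1797 N/mm
Working load F = kδ = 5.1797·51 = 264.16 N
C = 104.0/10.8 = 9.6296; K_W = (4C−1)/(4C−4)+0.615/C = 1.1508
τ_max = K_W·8FD/(πd³) = 1.1508·55.536 = 63.91 MPa
τ_max ≤ 74.3 MPa → acceptable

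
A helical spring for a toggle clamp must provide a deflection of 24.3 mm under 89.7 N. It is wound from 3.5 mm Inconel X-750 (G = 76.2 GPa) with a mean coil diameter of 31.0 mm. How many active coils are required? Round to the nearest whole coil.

13

Required rate k = F/δ = 89.7/24.3 = 3.6914 N/mm
N_a = Gd⁴/(8D³k) = (76.2×10³ × 3.5⁴)/(8 × 31.0³ × 3.6914)
    = 1.14348e+07 / 879754 = 13 → 13 coils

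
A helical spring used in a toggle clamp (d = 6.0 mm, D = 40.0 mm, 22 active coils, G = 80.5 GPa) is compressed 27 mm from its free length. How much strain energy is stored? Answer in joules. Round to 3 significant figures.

k = Gd⁴/(8D³N_a) = (80.5×10³)(6.0⁴)/(8·40.0³·22) = 9.2621 N/mm
U = ½kδ² = 0.5 × 9.2621 × 27² = 3376 N·mm = 3.376 J

3.38 J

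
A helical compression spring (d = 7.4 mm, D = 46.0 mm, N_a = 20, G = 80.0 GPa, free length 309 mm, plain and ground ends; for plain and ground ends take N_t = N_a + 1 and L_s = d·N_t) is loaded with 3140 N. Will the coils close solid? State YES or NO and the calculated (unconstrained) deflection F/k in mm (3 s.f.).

YES, δ = 204 mm

k = Gd⁴/(8D³N_a) = (80.0×10³)(7.4⁴)/(8·46.0³·20) = 15.404 N/mm
N_t = 21; L_s = 7.4·21 = 155.4 mm; δ_solid = L₀ − L_s = 309 − 155.4 = 153.6 mm
δ = F/k = 3140/15.404 = 203.85 mm
δ ≥ δ_solid → spring goes solid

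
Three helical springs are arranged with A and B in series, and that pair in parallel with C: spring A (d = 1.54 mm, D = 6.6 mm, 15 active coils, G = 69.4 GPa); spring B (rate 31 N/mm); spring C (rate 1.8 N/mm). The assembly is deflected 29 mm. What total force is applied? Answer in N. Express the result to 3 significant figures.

k_A = Gd⁴/(8D³N_a) = (69.4×10³)(1.54⁴)/(8·6.6³·15) = 11.314 N/mm
Springs A,B series: k_AB = 1/(1/11.314+1/31) = 8.289 N/mm; parallel with C: k_eq = 8.289+1.8 = 10.089 N/mm
F = k_eq·δ = 10.089·29 = 292.58 N

293 N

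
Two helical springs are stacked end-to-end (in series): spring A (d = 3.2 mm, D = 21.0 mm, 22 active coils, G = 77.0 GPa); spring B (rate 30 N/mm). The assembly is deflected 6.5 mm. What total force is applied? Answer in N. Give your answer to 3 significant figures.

k_A = Gd⁴/(8D³N_a) = (77.0×10³)(3.2⁴)/(8·21.0³·22) = 4.9536 N/mm
Series: 1/k_eq = 1/4.9536 + 1/30 = 0.23521; k_eq = 4.2516 N/mm
F = k_eq·δ = 4.2516·6.5 = 27.635 N

27.6 N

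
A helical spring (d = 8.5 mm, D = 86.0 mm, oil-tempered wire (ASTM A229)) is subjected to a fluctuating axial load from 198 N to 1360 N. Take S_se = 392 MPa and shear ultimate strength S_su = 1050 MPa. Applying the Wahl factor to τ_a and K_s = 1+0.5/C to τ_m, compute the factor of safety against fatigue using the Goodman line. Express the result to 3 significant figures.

C = D/d = 86.0/8.5 = 10.1176; K_W = (4C−1)/(4C−4)+0.615/C = 1.1430; K_s = 1+0.5/C = 1.0494
F_a = (F_max−F_min)/2 = 581 N; F_m = (F_max+F_min)/2 = 779 N
τ_a = K_W·8F_aD/(πd³) = 1.1430 × 207.18 = 236.82 MPa
τ_m = K_s·8F_mD/(πd³) = 1.0494 × 277.79 = 291.52 MPa
Goodman: 1/n_f = τ_a/S_se + τ_m/S_su = 236.82/392 + 291.52/1050 = 0.60414 + 0.27764 = 0.88177
n_f = 1/0.88177 = 1.134

1.13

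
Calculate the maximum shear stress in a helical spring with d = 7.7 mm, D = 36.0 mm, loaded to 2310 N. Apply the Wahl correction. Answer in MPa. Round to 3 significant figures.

620 MPa

Spring index C = D/d = 36.0/7.7 = 4.6753
K_W = (4C−1)/(4C−4) + 0.615/C = 17.701/14.701 + 0.1315 = 1.3356
τ₀ = 8FD/(πd³) = 8·2310·36.0/(π·7.7³) = 665280/1434.2 = 463.86 MPa
τ_max = K·τ₀ = 1.3356 × 463.86 = 619.53 MPa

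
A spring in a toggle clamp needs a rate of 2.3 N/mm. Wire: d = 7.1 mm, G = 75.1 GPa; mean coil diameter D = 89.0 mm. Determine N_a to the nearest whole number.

N_a = Gd⁴/(8D³k) = (75.1×10³ × 7.1⁴)/(8 × 89.0³ × 2.3)
    = 1.90842e+08 / 1.29714e+07 = 14.71 → 15 coils

15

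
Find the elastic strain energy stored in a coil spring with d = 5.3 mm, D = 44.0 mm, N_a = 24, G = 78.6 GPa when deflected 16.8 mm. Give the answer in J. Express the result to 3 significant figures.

0.535 J

k = Gd⁴/(8D³N_a) = (78.6×10³)(5.3⁴)/(8·44.0³·24) = 3.792 N/mm
U = ½kδ² = 0.5 × 3.792 × 16.8² = 535.13 N·mm = 0.53513 J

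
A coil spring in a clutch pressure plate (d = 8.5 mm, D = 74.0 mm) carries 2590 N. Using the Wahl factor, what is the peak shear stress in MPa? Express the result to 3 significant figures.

Spring index C = D/d = 74.0/8.5 = 8.7059
K_W = (4C−1)/(4C−4) + 0.615/C = 33.824/30.824 + 0.0706 = 1.1680
τ₀ = 8FD/(πd³) = 8·2590·74.0/(π·8.5³) = 1.53328e+06/1929.3 = 794.72 MPa
τ_max = K·τ₀ = 1.1680 × 794.72 = 928.21 MPa

928 MPa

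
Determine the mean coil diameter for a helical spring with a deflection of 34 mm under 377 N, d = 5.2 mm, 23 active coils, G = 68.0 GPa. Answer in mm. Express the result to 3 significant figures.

Required rate k = F/δ = 377/34 = 11.088 N/mm
D = (Gd⁴/(8N_a·k))^(1/3) = (68.0×10³·5.2⁴/(8·23·11.088))^(1/3)
  = (24369.2)^(1/3) = 28.9922 mm

29.0 mm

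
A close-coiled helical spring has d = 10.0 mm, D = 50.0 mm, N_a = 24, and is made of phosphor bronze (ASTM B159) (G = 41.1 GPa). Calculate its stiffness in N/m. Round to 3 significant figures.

17100 N/m

k = Gd⁴/(8D³N_a) = (41.1×10³ × 10.0⁴) / (8 × 50.0³ × 24)
  = 4.11e+08 / 2.4e+07 = 17.125 N/mm = 17125 N/m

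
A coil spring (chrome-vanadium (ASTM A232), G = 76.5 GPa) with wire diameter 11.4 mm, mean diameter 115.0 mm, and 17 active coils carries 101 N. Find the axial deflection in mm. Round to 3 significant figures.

k = Gd⁴/(8D³N_a) = (76.5×10³)(11.4⁴)/(8·115.0³·17) = 6.2467 N/mm
δ = F/k = 101 / 6.2467 = 16.169 mm

16.2 mm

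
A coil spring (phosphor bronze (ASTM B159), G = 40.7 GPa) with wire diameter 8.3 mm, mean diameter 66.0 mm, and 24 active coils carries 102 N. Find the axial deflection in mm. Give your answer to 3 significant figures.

29.1 mm

k = Gd⁴/(8D³N_a) = (40.7×10³)(8.3⁴)/(8·66.0³·24) = 3.4992 N/mm
δ = F/k = 102 / 3.4992 = 29.149 mm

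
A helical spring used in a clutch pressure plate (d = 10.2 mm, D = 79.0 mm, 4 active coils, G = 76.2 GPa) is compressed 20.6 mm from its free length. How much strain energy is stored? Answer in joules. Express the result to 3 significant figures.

k = Gd⁴/(8D³N_a) = (76.2×10³)(10.2⁴)/(8·79.0³·4) = 52.279 N/mm
U = ½kδ² = 0.5 × 52.279 × 20.6² = 11092 N·mm = 11.092 J

11.1 J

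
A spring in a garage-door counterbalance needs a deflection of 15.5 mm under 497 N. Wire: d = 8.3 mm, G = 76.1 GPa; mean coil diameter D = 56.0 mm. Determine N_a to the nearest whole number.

8

Required rate k = F/δ = 497/15.5 = 32.065 N/mm
N_a = Gd⁴/(8D³k) = (76.1×10³ × 8.3⁴)/(8 × 56.0³ × 32.065)
    = 3.61158e+08 / 4.50483e+07 = 8.017 → 8 coils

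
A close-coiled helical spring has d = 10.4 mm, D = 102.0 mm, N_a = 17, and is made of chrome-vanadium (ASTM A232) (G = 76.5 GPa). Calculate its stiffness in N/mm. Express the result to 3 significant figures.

k = Gd⁴/(8D³N_a) = (76.5×10³ × 10.4⁴) / (8 × 102.0³ × 17)
  = 8.94942e+08 / 1.44324e+08 = 6.2009 N/mm

6.20 N/mm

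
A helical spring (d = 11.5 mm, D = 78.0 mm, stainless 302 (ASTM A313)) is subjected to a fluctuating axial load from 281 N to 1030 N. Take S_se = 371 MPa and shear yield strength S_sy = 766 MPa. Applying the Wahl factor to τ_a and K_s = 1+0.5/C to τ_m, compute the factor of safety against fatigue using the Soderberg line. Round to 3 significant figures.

C = D/d = 78.0/11.5 = 6.7826; K_W = (4C−1)/(4C−4)+0.615/C = 1.2204; K_s = 1+0.5/C = 1.0737
F_a = (F_max−F_min)/2 = 374.5 N; F_m = (F_max+F_min)/2 = 655.5 N
τ_a = K_W·8F_aD/(πd³) = 1.2204 × 48.909 = 59.688 MPa
τ_m = K_s·8F_mD/(πd³) = 1.0737 × 85.608 = 91.919 MPa
Soderberg: 1/n_f = τ_a/S_se + τ_m/S_sy = 59.688/371 + 91.919/766 = 0.16088 + 0.12000 = 0.28088
n_f = 1/0.28088 = 3.56

3.56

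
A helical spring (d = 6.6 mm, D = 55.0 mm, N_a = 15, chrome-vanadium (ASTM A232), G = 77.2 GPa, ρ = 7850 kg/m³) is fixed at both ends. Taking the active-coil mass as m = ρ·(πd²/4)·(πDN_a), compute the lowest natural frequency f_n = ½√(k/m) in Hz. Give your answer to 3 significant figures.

51.3 Hz

k = Gd⁴/(8D³N_a) = (77.2×10³)(6.6⁴)/(8·55.0³·15) = 7.3371 N/mm = 7337.1 N/m
Wire length L = πDN_a = π·55.0·15 = 2591.8 mm
m = ρ·(πd²/4)·L = 7850 × 34.212×10⁻⁶ m² × 2.5918 m = 0.69607 kg
f_n = ½√(k/m) = 0.5·√(7337.1/0.69607) = 0.5·√(10541) = 51.334 Hz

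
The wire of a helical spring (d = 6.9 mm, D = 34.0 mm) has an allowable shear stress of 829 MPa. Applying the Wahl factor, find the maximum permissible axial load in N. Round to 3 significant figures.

C = D/d = 34.0/6.9 = 4.9275
K_W = (4C−1)/(4C−4) + 0.615/C = 18.710/15.710 + 0.1248 = 1.3158
τ_max = K·8FD/(πd³) → F_max = τ_allow·πd³/(8DK)
F_max = 829·π·6.9³/(8·34.0·1.3158) = 8.5556e+05/357.89 = 2390.6 N

2390 N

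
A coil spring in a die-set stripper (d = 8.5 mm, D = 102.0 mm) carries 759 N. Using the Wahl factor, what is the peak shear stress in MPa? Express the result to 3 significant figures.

359 MPa

Spring index C = D/d = 102.0/8.5 = 12.0000
K_W = (4C−1)/(4C−4) + 0.615/C = 47.000/44.000 + 0.0512 = 1.1194
τ₀ = 8FD/(πd³) = 8·759·102.0/(π·8.5³) = 619344/1929.3 = 321.01 MPa
τ_max = K·τ₀ = 1.1194 × 321.01 = 359.35 MPa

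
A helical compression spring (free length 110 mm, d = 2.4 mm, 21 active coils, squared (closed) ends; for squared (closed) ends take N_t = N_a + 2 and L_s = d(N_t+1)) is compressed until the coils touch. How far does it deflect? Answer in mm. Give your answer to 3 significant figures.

N_t = 23; L_s = 2.4·24 = 57.6 mm
δ_solid = L₀ − L_s = 110 − 57.6 = 52.4 mm

52.4 mm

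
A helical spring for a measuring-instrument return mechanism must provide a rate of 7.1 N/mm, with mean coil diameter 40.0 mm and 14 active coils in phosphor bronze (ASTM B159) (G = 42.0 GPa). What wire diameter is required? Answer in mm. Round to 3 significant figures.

5.90 mm

d = (8D³N_a·k / G)^(1/4) = (8·40.0³·14·7.1 / (42.0×10³))^0.25
  = (1211.7)^0.25 = 5.9000 mm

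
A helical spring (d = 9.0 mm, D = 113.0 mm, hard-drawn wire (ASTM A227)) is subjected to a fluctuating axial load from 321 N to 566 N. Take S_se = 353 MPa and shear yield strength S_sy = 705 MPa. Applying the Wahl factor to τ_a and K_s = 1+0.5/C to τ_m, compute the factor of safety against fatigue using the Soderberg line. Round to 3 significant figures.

C = D/d = 113.0/9.0 = 12.5556; K_W = (4C−1)/(4C−4)+0.615/C = 1.1139; K_s = 1+0.5/C = 1.0398
F_a = (F_max−F_min)/2 = 122.5 N; F_m = (F_max+F_min)/2 = 443.5 N
τ_a = K_W·8F_aD/(πd³) = 1.1139 × 48.353 = 53.86 MPa
τ_m = K_s·8F_mD/(πd³) = 1.0398 × 175.06 = 182.03 MPa
Soderberg: 1/n_f = τ_a/S_se + τ_m/S_sy = 53.86/353 + 182.03/705 = 0.15258 + 0.25820 = 0.41078
n_f = 1/0.41078 = 2.434

2.43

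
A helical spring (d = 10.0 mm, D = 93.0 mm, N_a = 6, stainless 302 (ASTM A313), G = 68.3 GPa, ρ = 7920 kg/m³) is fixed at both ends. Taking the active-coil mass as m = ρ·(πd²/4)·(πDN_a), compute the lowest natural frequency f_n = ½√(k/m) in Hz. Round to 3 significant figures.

63.7 Hz

k = Gd⁴/(8D³N_a) = (68.3×10³)(10.0⁴)/(8·93.0³·6) = 17.69 N/mm = 17690 N/m
Wire length L = πDN_a = π·93.0·6 = 1753 mm
m = ρ·(πd²/4)·L = 7920 × 78.54×10⁻⁶ m² × 1.753 m = 1.0904 kg
f_n = ½√(k/m) = 0.5·√(17690/1.0904) = 0.5·√(16223) = 63.685 Hz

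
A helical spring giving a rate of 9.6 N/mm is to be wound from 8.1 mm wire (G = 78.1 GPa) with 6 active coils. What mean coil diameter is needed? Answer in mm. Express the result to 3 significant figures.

D = (Gd⁴/(8N_a·k))^(1/3) = (78.1×10³·8.1⁴/(8·6·9.6))^(1/3)
  = (729590)^(1/3) = 90.0243 mm

90.0 mm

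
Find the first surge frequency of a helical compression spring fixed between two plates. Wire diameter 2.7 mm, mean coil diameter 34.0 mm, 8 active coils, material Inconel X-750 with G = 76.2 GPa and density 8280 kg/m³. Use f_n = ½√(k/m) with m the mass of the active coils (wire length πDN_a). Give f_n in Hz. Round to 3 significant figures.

k = Gd⁴/(8D³N_a) = (76.2×10³)(2.7⁴)/(8·34.0³·8) = 1.6099 N/mm = 1609.9 N/m
Wire length L = πDN_a = π·34.0·8 = 854.51 mm
m = ρ·(πd²/4)·L = 8280 × 5.7256×10⁻⁶ m² × 0.85451 m = 0.04051 kg
f_n = ½√(k/m) = 0.5·√(1609.9/0.04051) = 0.5·√(39740) = 99.674 Hz

99.7 Hz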